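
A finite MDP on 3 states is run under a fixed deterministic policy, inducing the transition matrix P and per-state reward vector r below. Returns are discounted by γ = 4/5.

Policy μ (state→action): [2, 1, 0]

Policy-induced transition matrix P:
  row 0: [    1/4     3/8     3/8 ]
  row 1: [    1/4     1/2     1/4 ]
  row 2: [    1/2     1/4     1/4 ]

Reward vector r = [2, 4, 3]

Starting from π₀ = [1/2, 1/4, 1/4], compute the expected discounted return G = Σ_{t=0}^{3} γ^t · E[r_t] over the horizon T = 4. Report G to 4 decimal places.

G = 8.7240

t=0: π = [0.5000, 0.2500, 0.2500], E[r] = 2.7500, γ^t·E[r] = 2.750000, running G = 2.750000
t=1: π = [0.3125, 0.3750, 0.3125], E[r] = 3.0625, γ^t·E[r] = 2.450000, running G = 5.200000
t=2: π = [0.3281, 0.3828, 0.2891], E[r] = 3.0547, γ^t·E[r] = 1.955000, running G = 7.155000
t=3: π = [0.3223, 0.3867, 0.2910], E[r] = 3.0645, γ^t·E[r] = 1.569000, running G = 8.724000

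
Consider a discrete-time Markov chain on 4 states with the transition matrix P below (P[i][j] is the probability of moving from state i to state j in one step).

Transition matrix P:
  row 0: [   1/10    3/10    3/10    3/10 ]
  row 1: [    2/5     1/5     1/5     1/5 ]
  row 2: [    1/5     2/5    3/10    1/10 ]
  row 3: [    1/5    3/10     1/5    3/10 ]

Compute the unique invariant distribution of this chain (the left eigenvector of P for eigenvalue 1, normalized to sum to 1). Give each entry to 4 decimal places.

Balance equations π_j = Σ_i π_i·P[i][j]:
  π_0 = 1/10·π_0 + 2/5·π_1 + 1/5·π_2 + 1/5·π_3
  π_1 = 3/10·π_0 + 1/5·π_1 + 2/5·π_2 + 3/10·π_3
  π_2 = 3/10·π_0 + 1/5·π_1 + 3/10·π_2 + 1/5·π_3
  normalize: π_0 + π_1 + π_2 + π_3 = 1
Solving the linear system gives exactly π = [256/1087, 321/1087, 270/1087, 240/1087].

π = [0.2355, 0.2953, 0.2484, 0.2208]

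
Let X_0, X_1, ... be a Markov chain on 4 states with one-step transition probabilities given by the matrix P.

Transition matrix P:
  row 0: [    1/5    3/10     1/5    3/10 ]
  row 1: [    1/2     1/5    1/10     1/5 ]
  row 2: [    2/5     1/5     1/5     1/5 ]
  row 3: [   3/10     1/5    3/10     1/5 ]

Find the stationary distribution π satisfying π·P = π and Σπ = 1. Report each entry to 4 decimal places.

π = [0.3333, 0.2333, 0.2000, 0.2333]

Balance equations π_j = Σ_i π_i·P[i][j]:
  π_0 = 1/5·π_0 + 1/2·π_1 + 2/5·π_2 + 3/10·π_3
  π_1 = 3/10·π_0 + 1/5·π_1 + 1/5·π_2 + 1/5·π_3
  π_2 = 1/5·π_0 + 1/10·π_1 + 1/5·π_2 + 3/10·π_3
  normalize: π_0 + π_1 + π_2 + π_3 = 1
Solving the linear system gives exactly π = [1/3, 7/30, 1/5, 7/30].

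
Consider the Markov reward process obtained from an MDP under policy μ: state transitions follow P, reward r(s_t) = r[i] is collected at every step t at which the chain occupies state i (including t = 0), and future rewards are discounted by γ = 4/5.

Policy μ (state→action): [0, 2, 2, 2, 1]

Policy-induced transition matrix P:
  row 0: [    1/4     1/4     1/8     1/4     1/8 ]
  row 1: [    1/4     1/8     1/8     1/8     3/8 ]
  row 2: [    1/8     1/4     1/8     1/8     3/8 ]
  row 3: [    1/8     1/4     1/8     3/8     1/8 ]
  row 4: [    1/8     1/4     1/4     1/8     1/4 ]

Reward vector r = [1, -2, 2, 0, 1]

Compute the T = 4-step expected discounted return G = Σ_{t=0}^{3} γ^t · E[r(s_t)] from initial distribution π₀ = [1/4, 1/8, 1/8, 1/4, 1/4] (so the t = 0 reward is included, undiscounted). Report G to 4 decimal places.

t=0: π = [0.2500, 0.1250, 0.1250, 0.2500, 0.2500], E[r] = 0.5000, γ^t·E[r] = 0.500000, running G = 0.500000
t=1: π = [0.1719, 0.2344, 0.1563, 0.2188, 0.2188], E[r] = 0.2344, γ^t·E[r] = 0.187500, running G = 0.687500
t=2: π = [0.1758, 0.2207, 0.1523, 0.2012, 0.2500], E[r] = 0.2891, γ^t·E[r] = 0.185000, running G = 0.872500
t=3: π = [0.1746, 0.2224, 0.1563, 0.1973, 0.2495], E[r] = 0.2917, γ^t·E[r] = 0.149375, running G = 1.021875

G = 1.0219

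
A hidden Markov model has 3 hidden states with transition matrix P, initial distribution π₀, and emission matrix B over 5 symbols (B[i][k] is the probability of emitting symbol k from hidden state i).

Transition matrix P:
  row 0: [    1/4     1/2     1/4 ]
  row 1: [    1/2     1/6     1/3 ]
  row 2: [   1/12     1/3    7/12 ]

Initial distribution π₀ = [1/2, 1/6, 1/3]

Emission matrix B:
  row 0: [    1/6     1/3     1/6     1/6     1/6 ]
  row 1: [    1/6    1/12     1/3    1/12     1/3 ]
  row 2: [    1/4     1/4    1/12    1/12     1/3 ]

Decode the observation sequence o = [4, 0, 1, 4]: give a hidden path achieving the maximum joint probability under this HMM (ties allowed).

t=0: δ = [8.333e-02, 5.556e-02, 1.111e-01]  (obs o_0=4)
t=1: δ = [4.630e-03, 6.944e-03, 1.620e-02]  ψ = [1, 0, 2]  (obs o_1=0)
t=2: δ = [1.157e-03, 4.501e-04, 2.363e-03]  ψ = [1, 2, 2]  (obs o_2=1)
t=3: δ = [4.823e-05, 2.626e-04, 4.595e-04]  ψ = [0, 2, 2]  (obs o_3=4)
backtrack: best end state = 2; path = [2, 2, 2, 2]

path = [2, 2, 2, 2]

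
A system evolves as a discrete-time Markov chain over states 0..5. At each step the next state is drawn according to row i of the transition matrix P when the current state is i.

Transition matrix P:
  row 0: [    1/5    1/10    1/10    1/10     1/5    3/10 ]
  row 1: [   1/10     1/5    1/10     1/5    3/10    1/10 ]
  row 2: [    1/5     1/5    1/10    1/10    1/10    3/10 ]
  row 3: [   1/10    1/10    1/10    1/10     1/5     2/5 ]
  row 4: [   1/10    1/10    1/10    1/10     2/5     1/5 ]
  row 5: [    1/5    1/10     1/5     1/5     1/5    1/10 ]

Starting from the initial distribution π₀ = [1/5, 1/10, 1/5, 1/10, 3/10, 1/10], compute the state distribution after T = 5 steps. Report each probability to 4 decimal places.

π = [0.1490, 0.1247, 0.1219, 0.1344, 0.2503, 0.2197]

t=0: π = [0.2000, 0.1000, 0.2000, 0.1000, 0.3000, 0.1000]
t=1: π = [0.1500, 0.1300, 0.1100, 0.1200, 0.2500, 0.2400]
t=2: π = [0.1500, 0.1240, 0.1240, 0.1370, 0.2520, 0.2130]
t=3: π = [0.1487, 0.1248, 0.1213, 0.1337, 0.2504, 0.2211]
t=4: π = [0.1491, 0.1246, 0.1221, 0.1346, 0.2504, 0.2192]
t=5: π = [0.1490, 0.1247, 0.1219, 0.1344, 0.2503, 0.2197]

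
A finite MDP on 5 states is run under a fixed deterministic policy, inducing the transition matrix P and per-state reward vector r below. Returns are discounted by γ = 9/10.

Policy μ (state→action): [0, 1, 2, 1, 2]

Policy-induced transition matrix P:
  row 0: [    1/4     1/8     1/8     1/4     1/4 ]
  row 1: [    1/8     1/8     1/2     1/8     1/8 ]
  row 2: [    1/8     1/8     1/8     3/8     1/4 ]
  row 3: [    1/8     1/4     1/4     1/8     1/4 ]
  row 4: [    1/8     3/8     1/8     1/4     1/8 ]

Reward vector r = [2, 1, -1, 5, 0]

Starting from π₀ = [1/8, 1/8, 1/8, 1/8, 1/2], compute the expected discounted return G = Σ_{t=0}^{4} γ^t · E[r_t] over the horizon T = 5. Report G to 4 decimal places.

t=0: π = [0.1250, 0.1250, 0.1250, 0.1250, 0.5000], E[r] = 0.8750, γ^t·E[r] = 0.875000, running G = 0.875000
t=1: π = [0.1406, 0.2656, 0.1875, 0.2344, 0.1719], E[r] = 1.5313, γ^t·E[r] = 1.378125, running G = 2.253125
t=2: π = [0.1426, 0.1973, 0.2539, 0.2109, 0.1953], E[r] = 1.2832, γ^t·E[r] = 1.039395, running G = 3.292520
t=3: π = [0.1428, 0.2002, 0.2253, 0.2307, 0.2009], E[r] = 1.4141, γ^t·E[r] = 1.030852, running G = 4.323371
t=4: π = [0.1429, 0.2041, 0.2289, 0.2243, 0.1999], E[r] = 1.3824, γ^t·E[r] = 0.906983, running G = 5.230354

G = 5.2304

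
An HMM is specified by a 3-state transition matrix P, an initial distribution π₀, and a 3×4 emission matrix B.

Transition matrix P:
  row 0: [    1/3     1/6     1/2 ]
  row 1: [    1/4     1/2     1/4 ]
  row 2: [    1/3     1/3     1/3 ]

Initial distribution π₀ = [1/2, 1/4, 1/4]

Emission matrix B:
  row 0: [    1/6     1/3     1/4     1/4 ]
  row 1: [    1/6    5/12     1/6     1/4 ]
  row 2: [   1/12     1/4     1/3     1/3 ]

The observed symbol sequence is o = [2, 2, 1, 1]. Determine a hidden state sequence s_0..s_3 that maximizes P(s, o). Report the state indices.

path = [0, 2, 1, 1]

t=0: δ = [1.250e-01, 4.167e-02, 8.333e-02]  (obs o_0=2)
t=1: δ = [1.042e-02, 4.630e-03, 2.083e-02]  ψ = [0, 2, 0]  (obs o_1=2)
t=2: δ = [2.315e-03, 2.894e-03, 1.736e-03]  ψ = [2, 2, 2]  (obs o_2=1)
t=3: δ = [2.572e-04, 6.028e-04, 2.894e-04]  ψ = [0, 1, 0]  (obs o_3=1)
backtrack: best end state = 1; path = [0, 2, 1, 1]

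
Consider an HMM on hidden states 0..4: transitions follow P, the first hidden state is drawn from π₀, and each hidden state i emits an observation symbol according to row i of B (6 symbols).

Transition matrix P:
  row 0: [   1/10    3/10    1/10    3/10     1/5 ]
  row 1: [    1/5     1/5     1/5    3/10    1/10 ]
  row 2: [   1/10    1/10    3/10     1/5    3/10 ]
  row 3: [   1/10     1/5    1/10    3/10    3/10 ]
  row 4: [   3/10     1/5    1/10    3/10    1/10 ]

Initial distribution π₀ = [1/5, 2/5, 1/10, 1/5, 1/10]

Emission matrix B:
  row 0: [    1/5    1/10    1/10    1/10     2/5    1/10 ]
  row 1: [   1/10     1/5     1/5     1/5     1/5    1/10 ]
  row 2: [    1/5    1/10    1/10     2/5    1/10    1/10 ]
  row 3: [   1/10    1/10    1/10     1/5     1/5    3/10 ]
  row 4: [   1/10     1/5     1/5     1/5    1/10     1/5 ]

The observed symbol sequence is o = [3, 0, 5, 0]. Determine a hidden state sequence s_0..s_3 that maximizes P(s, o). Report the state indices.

path = [1, 2, 4, 0]

t=0: δ = [2.000e-02, 8.000e-02, 4.000e-02, 4.000e-02, 2.000e-02]  (obs o_0=3)
t=1: δ = [3.200e-03, 1.600e-03, 3.200e-03, 2.400e-03, 1.200e-03]  ψ = [1, 1, 1, 1, 2]  (obs o_1=0)
t=2: δ = [3.600e-05, 9.600e-05, 9.600e-05, 2.880e-04, 1.920e-04]  ψ = [4, 0, 2, 0, 2]  (obs o_2=5)
t=3: δ = [1.152e-05, 5.760e-06, 5.760e-06, 8.640e-06, 8.640e-06]  ψ = [4, 3, 2, 3, 3]  (obs o_3=0)
backtrack: best end state = 0; path = [1, 2, 4, 0]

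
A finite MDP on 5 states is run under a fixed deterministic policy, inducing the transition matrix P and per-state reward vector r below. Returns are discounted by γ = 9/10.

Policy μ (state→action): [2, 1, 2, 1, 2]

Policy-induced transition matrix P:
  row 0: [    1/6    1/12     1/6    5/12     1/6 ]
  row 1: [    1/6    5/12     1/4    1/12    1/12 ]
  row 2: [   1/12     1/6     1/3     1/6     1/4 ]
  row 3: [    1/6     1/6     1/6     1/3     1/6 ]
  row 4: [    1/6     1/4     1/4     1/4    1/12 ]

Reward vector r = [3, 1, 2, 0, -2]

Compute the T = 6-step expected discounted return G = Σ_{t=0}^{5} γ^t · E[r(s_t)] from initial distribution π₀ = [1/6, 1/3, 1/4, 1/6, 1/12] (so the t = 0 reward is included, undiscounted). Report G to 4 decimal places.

G = 4.2624

t=0: π = [0.1667, 0.3333, 0.2500, 0.1667, 0.0833], E[r] = 1.1667, γ^t·E[r] = 1.166667, running G = 1.166667
t=1: π = [0.1458, 0.2431, 0.2431, 0.2153, 0.1528], E[r] = 0.8611, γ^t·E[r] = 0.775000, running G = 1.941667
t=2: π = [0.1464, 0.2280, 0.2402, 0.2315, 0.1539], E[r] = 0.8397, γ^t·E[r] = 0.680156, running G = 2.621823
t=3: π = [0.1467, 0.2243, 0.2385, 0.2357, 0.1549], E[r] = 0.8316, γ^t·E[r] = 0.606234, running G = 3.228057
t=4: π = [0.1468, 0.2234, 0.2380, 0.2368, 0.1549], E[r] = 0.8299, γ^t·E[r] = 0.544517, running G = 3.772574
t=5: π = [0.1468, 0.2232, 0.2379, 0.2371, 0.1550], E[r] = 0.8295, γ^t·E[r] = 0.489807, running G = 4.262381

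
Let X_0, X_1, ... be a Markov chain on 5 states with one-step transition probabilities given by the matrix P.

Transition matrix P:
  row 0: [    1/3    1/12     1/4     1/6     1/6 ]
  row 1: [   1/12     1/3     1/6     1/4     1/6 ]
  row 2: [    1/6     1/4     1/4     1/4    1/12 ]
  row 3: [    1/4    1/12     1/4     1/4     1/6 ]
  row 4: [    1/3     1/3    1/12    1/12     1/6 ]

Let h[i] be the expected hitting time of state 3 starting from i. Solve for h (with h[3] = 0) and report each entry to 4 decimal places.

h = [5.2966, 4.7706, 4.7339, 0.0000, 5.7003]

First-step conditioning: h[3] = 0; for i ≠ 3, h[i] = 1 + Σ_k P[i][k]·h[k].
  h[0] = 1 + 1/3·h[0] + 1/12·h[1] + 1/4·h[2] + 1/6·h[4]
  h[1] = 1 + 1/12·h[0] + 1/3·h[1] + 1/6·h[2] + 1/6·h[4]
  h[2] = 1 + 1/6·h[0] + 1/4·h[1] + 1/4·h[2] + 1/12·h[4]
  h[4] = 1 + 1/3·h[0] + 1/3·h[1] + 1/12·h[2] + 1/6·h[4]
Solving the 4×4 linear system over states ≠ 3 gives exactly h = [1732/327, 520/109, 516/109, 0, 1864/327] (h[3] = 0 is the target).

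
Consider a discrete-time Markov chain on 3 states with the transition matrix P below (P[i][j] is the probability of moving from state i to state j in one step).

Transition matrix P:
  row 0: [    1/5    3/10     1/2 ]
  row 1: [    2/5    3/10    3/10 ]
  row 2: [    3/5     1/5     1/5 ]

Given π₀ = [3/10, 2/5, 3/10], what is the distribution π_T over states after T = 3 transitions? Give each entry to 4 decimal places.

π = [0.3922, 0.2653, 0.3425]

t=0: π = [0.3000, 0.4000, 0.3000]
t=1: π = [0.4000, 0.2700, 0.3300]
t=2: π = [0.3860, 0.2670, 0.3470]
t=3: π = [0.3922, 0.2653, 0.3425]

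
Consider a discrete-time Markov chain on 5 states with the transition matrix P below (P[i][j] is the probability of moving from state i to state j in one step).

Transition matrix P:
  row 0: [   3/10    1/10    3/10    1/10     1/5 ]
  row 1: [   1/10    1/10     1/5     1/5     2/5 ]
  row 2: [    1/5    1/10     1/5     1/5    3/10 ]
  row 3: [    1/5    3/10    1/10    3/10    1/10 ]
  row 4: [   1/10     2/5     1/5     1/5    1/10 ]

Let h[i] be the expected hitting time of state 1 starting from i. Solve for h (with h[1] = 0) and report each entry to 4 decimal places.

First-step conditioning: h[1] = 0; for i ≠ 1, h[i] = 1 + Σ_k P[i][k]·h[k].
  h[0] = 1 + 3/10·h[0] + 3/10·h[2] + 1/10·h[3] + 1/5·h[4]
  h[2] = 1 + 1/5·h[0] + 1/5·h[2] + 1/5·h[3] + 3/10·h[4]
  h[3] = 1 + 1/5·h[0] + 1/10·h[2] + 3/10·h[3] + 1/10·h[4]
  h[4] = 1 + 1/10·h[0] + 1/5·h[2] + 1/5·h[3] + 1/10·h[4]
Solving the 4×4 linear system over states ≠ 1 gives exactly h = [1010/193, 0, 5, 805/193, 720/193] (h[1] = 0 is the target).

h = [5.2332, 0.0000, 5.0000, 4.1710, 3.7306]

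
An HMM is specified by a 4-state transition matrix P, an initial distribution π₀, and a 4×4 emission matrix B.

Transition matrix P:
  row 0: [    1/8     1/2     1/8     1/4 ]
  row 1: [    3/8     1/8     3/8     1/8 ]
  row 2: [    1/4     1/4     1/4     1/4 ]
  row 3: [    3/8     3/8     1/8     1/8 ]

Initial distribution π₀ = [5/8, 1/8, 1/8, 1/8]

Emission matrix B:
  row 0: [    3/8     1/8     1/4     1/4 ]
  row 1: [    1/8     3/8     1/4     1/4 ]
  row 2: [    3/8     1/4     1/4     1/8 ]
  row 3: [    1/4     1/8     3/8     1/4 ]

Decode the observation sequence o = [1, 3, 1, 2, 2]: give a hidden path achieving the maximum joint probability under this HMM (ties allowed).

path = [1, 0, 1, 0, 1]

t=0: δ = [7.812e-02, 4.688e-02, 3.125e-02, 1.562e-02]  (obs o_0=1)
t=1: δ = [4.395e-03, 9.766e-03, 2.197e-03, 4.883e-03]  ψ = [1, 0, 1, 0]  (obs o_1=3)
t=2: δ = [4.578e-04, 8.240e-04, 9.155e-04, 1.526e-04]  ψ = [1, 0, 1, 1]  (obs o_2=1)
t=3: δ = [7.725e-05, 5.722e-05, 7.725e-05, 8.583e-05]  ψ = [1, 0, 1, 2]  (obs o_3=2)
t=4: δ = [8.047e-06, 9.656e-06, 5.364e-06, 7.242e-06]  ψ = [3, 0, 1, 0]  (obs o_4=2)
backtrack: best end state = 1; path = [1, 0, 1, 0, 1]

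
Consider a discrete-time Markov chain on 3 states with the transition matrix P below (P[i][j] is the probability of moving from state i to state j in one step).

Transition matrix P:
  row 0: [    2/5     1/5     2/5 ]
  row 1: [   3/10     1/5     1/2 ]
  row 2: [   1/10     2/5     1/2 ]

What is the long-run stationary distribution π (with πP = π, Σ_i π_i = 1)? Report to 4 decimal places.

Balance equations π_j = Σ_i π_i·P[i][j]:
  π_0 = 2/5·π_0 + 3/10·π_1 + 1/10·π_2
  π_1 = 1/5·π_0 + 1/5·π_1 + 2/5·π_2
  normalize: π_0 + π_1 + π_2 = 1
Solving the linear system gives exactly π = [5/22, 13/44, 21/44].

π = [0.2273, 0.2955, 0.4773]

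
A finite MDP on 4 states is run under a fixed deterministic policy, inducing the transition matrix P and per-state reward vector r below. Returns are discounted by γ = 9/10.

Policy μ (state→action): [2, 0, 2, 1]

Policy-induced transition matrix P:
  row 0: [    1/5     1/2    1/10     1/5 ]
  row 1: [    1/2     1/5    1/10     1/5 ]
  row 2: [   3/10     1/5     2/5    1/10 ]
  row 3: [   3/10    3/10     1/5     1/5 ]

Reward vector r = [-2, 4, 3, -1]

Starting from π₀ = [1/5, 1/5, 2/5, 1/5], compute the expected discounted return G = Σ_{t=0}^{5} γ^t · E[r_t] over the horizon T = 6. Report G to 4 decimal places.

G = 4.9873

t=0: π = [0.2000, 0.2000, 0.4000, 0.2000], E[r] = 1.4000, γ^t·E[r] = 1.400000, running G = 1.400000
t=1: π = [0.3200, 0.2800, 0.2400, 0.1600], E[r] = 1.0400, γ^t·E[r] = 0.936000, running G = 2.336000
t=2: π = [0.3240, 0.3120, 0.1880, 0.1760], E[r] = 0.9880, γ^t·E[r] = 0.800280, running G = 3.136280
t=3: π = [0.3300, 0.3148, 0.1740, 0.1812], E[r] = 0.9400, γ^t·E[r] = 0.685260, running G = 3.821540
t=4: π = [0.3300, 0.3171, 0.1703, 0.1826], E[r] = 0.9369, γ^t·E[r] = 0.614713, running G = 4.436253
t=5: π = [0.3304, 0.3172, 0.1694, 0.1830], E[r] = 0.9332, γ^t·E[r] = 0.551067, running G = 4.987320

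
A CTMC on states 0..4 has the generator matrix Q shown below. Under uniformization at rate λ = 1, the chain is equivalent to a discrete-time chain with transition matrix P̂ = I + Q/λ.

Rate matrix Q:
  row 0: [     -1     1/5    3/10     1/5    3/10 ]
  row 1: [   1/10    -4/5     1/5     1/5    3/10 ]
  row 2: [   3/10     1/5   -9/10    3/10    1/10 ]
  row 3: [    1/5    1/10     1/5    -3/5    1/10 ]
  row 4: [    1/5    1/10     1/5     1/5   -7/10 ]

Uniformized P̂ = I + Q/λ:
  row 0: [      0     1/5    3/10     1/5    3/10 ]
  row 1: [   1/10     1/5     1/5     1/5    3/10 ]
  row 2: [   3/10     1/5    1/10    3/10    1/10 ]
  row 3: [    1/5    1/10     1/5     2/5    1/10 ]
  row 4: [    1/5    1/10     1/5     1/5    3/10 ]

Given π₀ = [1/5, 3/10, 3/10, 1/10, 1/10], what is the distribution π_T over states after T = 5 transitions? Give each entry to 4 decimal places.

π = [0.1705, 0.1520, 0.1973, 0.2746, 0.2056]

t=0: π = [0.2000, 0.3000, 0.3000, 0.1000, 0.1000]
t=1: π = [0.1600, 0.1800, 0.1900, 0.2500, 0.2200]
t=2: π = [0.1690, 0.1530, 0.1970, 0.2690, 0.2120]
t=3: π = [0.1706, 0.1519, 0.1972, 0.2735, 0.2068]
t=4: π = [0.1704, 0.1520, 0.1973, 0.2744, 0.2059]
t=5: π = [0.1705, 0.1520, 0.1973, 0.2746, 0.2056]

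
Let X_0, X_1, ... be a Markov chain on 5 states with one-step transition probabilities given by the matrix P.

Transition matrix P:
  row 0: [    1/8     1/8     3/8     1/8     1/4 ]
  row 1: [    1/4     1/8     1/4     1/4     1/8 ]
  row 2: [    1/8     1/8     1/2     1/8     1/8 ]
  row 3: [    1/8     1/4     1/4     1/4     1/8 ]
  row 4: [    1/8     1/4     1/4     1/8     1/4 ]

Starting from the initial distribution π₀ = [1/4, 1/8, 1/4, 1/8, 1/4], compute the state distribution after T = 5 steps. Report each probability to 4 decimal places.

t=0: π = [0.2500, 0.1250, 0.2500, 0.1250, 0.2500]
t=1: π = [0.1406, 0.1719, 0.3438, 0.1563, 0.1875]
t=2: π = [0.1465, 0.1680, 0.3535, 0.1660, 0.1660]
t=3: π = [0.1460, 0.1665, 0.3567, 0.1667, 0.1641]
t=4: π = [0.1458, 0.1664, 0.3574, 0.1667, 0.1638]
t=5: π = [0.1458, 0.1663, 0.3576, 0.1666, 0.1637]

π = [0.1458, 0.1663, 0.3576, 0.1666, 0.1637]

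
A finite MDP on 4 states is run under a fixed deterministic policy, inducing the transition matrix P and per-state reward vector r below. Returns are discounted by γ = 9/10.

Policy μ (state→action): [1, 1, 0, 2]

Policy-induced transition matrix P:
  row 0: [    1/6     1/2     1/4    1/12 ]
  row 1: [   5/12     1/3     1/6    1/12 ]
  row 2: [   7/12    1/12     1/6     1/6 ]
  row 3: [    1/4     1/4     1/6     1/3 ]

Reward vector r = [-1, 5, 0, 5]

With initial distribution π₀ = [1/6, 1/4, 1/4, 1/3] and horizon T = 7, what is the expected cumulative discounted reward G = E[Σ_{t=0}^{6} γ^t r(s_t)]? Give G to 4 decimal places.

t=0: π = [0.1667, 0.2500, 0.2500, 0.3333], E[r] = 2.7500, γ^t·E[r] = 2.750000, running G = 2.750000
t=1: π = [0.3611, 0.2708, 0.1806, 0.1875], E[r] = 1.9306, γ^t·E[r] = 1.737500, running G = 4.487500
t=2: π = [0.3252, 0.3328, 0.1968, 0.1453], E[r] = 2.0648, γ^t·E[r] = 1.672500, running G = 6.160000
t=3: π = [0.3439, 0.3262, 0.1938, 0.1360], E[r] = 1.9675, γ^t·E[r] = 1.434305, running G = 7.594305
t=4: π = [0.3403, 0.3309, 0.1953, 0.1335], E[r] = 1.9815, γ^t·E[r] = 1.300092, running G = 8.894397
t=5: π = [0.3419, 0.3301, 0.1950, 0.1330], E[r] = 1.9735, γ^t·E[r] = 1.165326, running G = 10.059723
t=6: π = [0.3415, 0.3305, 0.1952, 0.1328], E[r] = 1.9750, γ^t·E[r] = 1.049603, running G = 11.109326

G = 11.1093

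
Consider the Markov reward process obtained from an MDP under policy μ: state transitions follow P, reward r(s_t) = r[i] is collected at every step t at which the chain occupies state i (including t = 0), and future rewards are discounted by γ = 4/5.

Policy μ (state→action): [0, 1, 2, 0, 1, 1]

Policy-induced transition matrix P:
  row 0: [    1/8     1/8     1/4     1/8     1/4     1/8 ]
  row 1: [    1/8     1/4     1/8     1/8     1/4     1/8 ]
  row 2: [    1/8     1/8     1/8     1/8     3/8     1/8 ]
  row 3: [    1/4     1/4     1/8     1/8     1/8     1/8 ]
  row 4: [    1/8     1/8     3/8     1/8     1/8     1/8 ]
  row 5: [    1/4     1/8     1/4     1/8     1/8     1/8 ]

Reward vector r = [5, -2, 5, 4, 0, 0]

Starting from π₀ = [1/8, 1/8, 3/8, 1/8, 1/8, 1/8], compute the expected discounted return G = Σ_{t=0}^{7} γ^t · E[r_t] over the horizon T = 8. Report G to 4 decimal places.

G = 9.0986

t=0: π = [0.1250, 0.1250, 0.3750, 0.1250, 0.1250, 0.1250], E[r] = 2.7500, γ^t·E[r] = 2.750000, running G = 2.750000
t=1: π = [0.1563, 0.1563, 0.1875, 0.1250, 0.2500, 0.1250], E[r] = 1.9063, γ^t·E[r] = 1.525000, running G = 4.275000
t=2: π = [0.1563, 0.1602, 0.2227, 0.1250, 0.2109, 0.1250], E[r] = 2.0742, γ^t·E[r] = 1.327500, running G = 5.602500
t=3: π = [0.1563, 0.1606, 0.2129, 0.1250, 0.2202, 0.1250], E[r] = 2.0244, γ^t·E[r] = 1.036500, running G = 6.639000
t=4: π = [0.1563, 0.1607, 0.2152, 0.1250, 0.2178, 0.1250], E[r] = 2.0359, γ^t·E[r] = 0.833900, running G = 7.472900
t=5: π = [0.1563, 0.1607, 0.2146, 0.1250, 0.2184, 0.1250], E[r] = 2.0329, γ^t·E[r] = 0.666140, running G = 8.139040
t=6: π = [0.1563, 0.1607, 0.2148, 0.1250, 0.2183, 0.1250], E[r] = 2.0336, γ^t·E[r] = 0.533104, running G = 8.672144
t=7: π = [0.1563, 0.1607, 0.2147, 0.1250, 0.2183, 0.1250], E[r] = 2.0334, γ^t·E[r] = 0.426444, running G = 9.098588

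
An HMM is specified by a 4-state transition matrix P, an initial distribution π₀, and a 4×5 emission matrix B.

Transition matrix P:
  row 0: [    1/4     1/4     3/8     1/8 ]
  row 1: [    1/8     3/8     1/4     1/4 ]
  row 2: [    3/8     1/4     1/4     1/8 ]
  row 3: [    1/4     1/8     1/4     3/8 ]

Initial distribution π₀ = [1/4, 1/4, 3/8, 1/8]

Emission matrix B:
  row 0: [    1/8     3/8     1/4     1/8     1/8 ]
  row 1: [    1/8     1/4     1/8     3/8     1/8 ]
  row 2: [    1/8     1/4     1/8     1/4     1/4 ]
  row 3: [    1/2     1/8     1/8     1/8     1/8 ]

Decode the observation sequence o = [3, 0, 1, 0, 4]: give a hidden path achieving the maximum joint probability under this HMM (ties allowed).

path = [1, 3, 3, 3, 2]

t=0: δ = [3.125e-02, 9.375e-02, 9.375e-02, 1.562e-02]  (obs o_0=3)
t=1: δ = [4.395e-03, 4.395e-03, 2.930e-03, 1.172e-02]  ψ = [2, 1, 1, 1]  (obs o_1=0)
t=2: δ = [1.099e-03, 4.120e-04, 7.324e-04, 5.493e-04]  ψ = [3, 1, 3, 3]  (obs o_2=1)
t=3: δ = [3.433e-05, 3.433e-05, 5.150e-05, 1.030e-04]  ψ = [0, 0, 0, 3]  (obs o_3=0)
t=4: δ = [3.219e-06, 1.609e-06, 6.437e-06, 4.828e-06]  ψ = [3, 1, 3, 3]  (obs o_4=4)
backtrack: best end state = 2; path = [1, 3, 3, 3, 2]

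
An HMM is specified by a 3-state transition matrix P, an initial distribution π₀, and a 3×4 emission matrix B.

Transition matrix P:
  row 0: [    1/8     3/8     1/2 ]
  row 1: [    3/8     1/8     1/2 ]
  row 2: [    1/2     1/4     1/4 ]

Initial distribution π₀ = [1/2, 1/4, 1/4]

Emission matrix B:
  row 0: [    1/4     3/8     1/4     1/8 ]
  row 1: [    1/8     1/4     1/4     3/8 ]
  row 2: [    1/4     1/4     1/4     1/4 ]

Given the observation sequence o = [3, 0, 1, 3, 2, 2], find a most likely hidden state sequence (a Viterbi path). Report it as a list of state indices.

t=0: δ = [6.250e-02, 9.375e-02, 6.250e-02]  (obs o_0=3)
t=1: δ = [8.789e-03, 2.930e-03, 1.172e-02]  ψ = [1, 0, 1]  (obs o_1=0)
t=2: δ = [2.197e-03, 8.240e-04, 1.099e-03]  ψ = [2, 0, 0]  (obs o_2=1)
t=3: δ = [6.866e-05, 3.090e-04, 2.747e-04]  ψ = [2, 0, 0]  (obs o_3=3)
t=4: δ = [3.433e-05, 1.717e-05, 3.862e-05]  ψ = [2, 2, 1]  (obs o_4=2)
t=5: δ = [4.828e-06, 3.219e-06, 4.292e-06]  ψ = [2, 0, 0]  (obs o_5=2)
backtrack: best end state = 0; path = [1, 2, 0, 1, 2, 0]

path = [1, 2, 0, 1, 2, 0]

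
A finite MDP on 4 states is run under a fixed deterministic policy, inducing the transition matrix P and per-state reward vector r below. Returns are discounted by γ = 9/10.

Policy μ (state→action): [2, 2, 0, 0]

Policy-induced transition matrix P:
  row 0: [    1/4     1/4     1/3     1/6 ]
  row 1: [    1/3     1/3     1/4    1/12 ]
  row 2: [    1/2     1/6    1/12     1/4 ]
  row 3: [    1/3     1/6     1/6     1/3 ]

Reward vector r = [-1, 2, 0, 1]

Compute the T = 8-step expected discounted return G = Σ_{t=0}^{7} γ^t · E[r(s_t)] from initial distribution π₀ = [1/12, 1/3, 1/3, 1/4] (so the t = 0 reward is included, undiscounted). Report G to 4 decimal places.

t=0: π = [0.0833, 0.3333, 0.3333, 0.2500], E[r] = 0.8333, γ^t·E[r] = 0.833333, running G = 0.833333
t=1: π = [0.3819, 0.2292, 0.1806, 0.2083], E[r] = 0.2847, γ^t·E[r] = 0.256250, running G = 1.089583
t=2: π = [0.3316, 0.2367, 0.2344, 0.1973], E[r] = 0.3391, γ^t·E[r] = 0.274688, running G = 1.364271
t=3: π = [0.3448, 0.2337, 0.2221, 0.1994], E[r] = 0.3221, γ^t·E[r] = 0.234809, running G = 1.599079
t=4: π = [0.3416, 0.2344, 0.2251, 0.1989], E[r] = 0.3260, γ^t·E[r] = 0.213896, running G = 1.812975
t=5: π = [0.3424, 0.2342, 0.2244, 0.1990], E[r] = 0.3251, γ^t·E[r] = 0.191943, running G = 2.004919
t=6: π = [0.3422, 0.2342, 0.2245, 0.1990], E[r] = 0.3253, γ^t·E[r] = 0.172871, running G = 2.177790
t=7: π = [0.3422, 0.2342, 0.2245, 0.1990], E[r] = 0.3252, γ^t·E[r] = 0.155557, running G = 2.333347

G = 2.3333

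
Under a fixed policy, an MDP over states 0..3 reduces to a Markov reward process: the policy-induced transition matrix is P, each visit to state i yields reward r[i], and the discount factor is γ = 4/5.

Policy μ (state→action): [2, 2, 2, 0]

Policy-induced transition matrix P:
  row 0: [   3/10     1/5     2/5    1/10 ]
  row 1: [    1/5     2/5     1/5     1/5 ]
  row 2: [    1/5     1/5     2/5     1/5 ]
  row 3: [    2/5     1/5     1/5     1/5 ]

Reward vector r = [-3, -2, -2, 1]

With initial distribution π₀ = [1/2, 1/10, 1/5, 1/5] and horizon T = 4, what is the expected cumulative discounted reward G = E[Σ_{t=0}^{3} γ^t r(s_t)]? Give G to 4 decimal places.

G = -5.3792

t=0: π = [0.5000, 0.1000, 0.2000, 0.2000], E[r] = -1.9000, γ^t·E[r] = -1.900000, running G = -1.900000
t=1: π = [0.2900, 0.2200, 0.3400, 0.1500], E[r] = -1.8400, γ^t·E[r] = -1.472000, running G = -3.372000
t=2: π = [0.2590, 0.2440, 0.3260, 0.1710], E[r] = -1.7460, γ^t·E[r] = -1.117440, running G = -4.489440
t=3: π = [0.2601, 0.2488, 0.3170, 0.1741], E[r] = -1.7378, γ^t·E[r] = -0.889754, running G = -5.379194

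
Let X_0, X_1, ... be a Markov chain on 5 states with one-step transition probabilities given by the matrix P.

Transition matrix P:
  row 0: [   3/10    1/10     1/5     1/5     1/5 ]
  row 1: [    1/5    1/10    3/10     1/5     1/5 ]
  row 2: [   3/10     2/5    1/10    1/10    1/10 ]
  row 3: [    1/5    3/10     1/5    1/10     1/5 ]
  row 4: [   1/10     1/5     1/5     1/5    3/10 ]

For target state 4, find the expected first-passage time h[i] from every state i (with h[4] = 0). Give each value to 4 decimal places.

First-step conditioning: h[4] = 0; for i ≠ 4, h[i] = 1 + Σ_k P[i][k]·h[k].
  h[0] = 1 + 3/10·h[0] + 1/10·h[1] + 1/5·h[2] + 1/5·h[3]
  h[1] = 1 + 1/5·h[0] + 1/10·h[1] + 3/10·h[2] + 1/5·h[3]
  h[2] = 1 + 3/10·h[0] + 2/5·h[1] + 1/10·h[2] + 1/10·h[3]
  h[3] = 1 + 1/5·h[0] + 3/10·h[1] + 1/5·h[2] + 1/10·h[3]
Solving the 4×4 linear system over states ≠ 4 gives exactly h = [11790/2123, 11900/2123, 12890/2123, 11810/2123, 0] (h[4] = 0 is the target).

h = [5.5535, 5.6053, 6.0716, 5.5629, 0.0000]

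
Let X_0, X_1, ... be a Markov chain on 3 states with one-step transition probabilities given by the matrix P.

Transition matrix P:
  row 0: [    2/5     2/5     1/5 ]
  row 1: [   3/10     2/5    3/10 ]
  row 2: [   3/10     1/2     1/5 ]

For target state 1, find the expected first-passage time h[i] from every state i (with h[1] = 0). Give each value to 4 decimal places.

h = [2.3810, 0.0000, 2.1429]

First-step conditioning: h[1] = 0; for i ≠ 1, h[i] = 1 + Σ_k P[i][k]·h[k].
  h[0] = 1 + 2/5·h[0] + 1/5·h[2]
  h[2] = 1 + 3/10·h[0] + 1/5·h[2]
Solving the 2×2 linear system over states ≠ 1 gives exactly h = [50/21, 0, 15/7] (h[1] = 0 is the target).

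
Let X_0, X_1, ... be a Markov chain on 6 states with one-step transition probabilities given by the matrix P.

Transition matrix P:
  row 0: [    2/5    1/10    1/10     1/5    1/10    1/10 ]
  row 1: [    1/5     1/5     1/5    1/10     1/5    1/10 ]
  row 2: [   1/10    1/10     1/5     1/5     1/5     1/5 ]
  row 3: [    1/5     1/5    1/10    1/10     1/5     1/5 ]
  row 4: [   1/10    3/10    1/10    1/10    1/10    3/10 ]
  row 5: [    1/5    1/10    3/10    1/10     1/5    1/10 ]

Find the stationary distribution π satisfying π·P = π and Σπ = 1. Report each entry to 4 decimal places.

π = [0.2090, 0.1626, 0.1654, 0.1374, 0.1628, 0.1628]

Balance equations π_j = Σ_i π_i·P[i][j]:
  π_0 = 2/5·π_0 + 1/5·π_1 + 1/10·π_2 + 1/5·π_3 + 1/10·π_4 + 1/5·π_5
  π_1 = 1/10·π_0 + 1/5·π_1 + 1/10·π_2 + 1/5·π_3 + 3/10·π_4 + 1/10·π_5
  π_2 = 1/10·π_0 + 1/5·π_1 + 1/5·π_2 + 1/10·π_3 + 1/10·π_4 + 3/10·π_5
  π_3 = 1/5·π_0 + 1/10·π_1 + 1/5·π_2 + 1/10·π_3 + 1/10·π_4 + 1/10·π_5
  π_4 = 1/10·π_0 + 1/5·π_1 + 1/5·π_2 + 1/5·π_3 + 1/10·π_4 + 1/5·π_5
  normalize: π_0 + π_1 + π_2 + π_3 + π_4 + π_5 = 1
Solving the linear system gives exactly π = [17929/85794, 4649/28598, 4729/28598, 11791/85794, 13969/85794, 4657/28598].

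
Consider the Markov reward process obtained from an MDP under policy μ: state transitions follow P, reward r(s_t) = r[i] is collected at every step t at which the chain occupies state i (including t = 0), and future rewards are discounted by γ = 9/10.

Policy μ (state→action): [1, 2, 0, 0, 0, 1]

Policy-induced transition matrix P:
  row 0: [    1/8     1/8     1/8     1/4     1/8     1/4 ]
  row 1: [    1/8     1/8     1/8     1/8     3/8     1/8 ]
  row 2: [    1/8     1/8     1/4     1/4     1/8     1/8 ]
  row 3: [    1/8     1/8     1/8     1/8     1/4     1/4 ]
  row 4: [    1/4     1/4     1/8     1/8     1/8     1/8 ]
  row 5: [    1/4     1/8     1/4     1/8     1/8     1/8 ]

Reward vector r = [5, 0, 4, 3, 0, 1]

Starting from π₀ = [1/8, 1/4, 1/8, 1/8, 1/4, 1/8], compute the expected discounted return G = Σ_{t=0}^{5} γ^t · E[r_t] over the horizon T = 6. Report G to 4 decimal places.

G = 9.5825

t=0: π = [0.1250, 0.2500, 0.1250, 0.1250, 0.2500, 0.1250], E[r] = 1.6250, γ^t·E[r] = 1.625000, running G = 1.625000
t=1: π = [0.1719, 0.1563, 0.1563, 0.1563, 0.2031, 0.1563], E[r] = 2.1094, γ^t·E[r] = 1.898438, running G = 3.523438
t=2: π = [0.1699, 0.1504, 0.1641, 0.1660, 0.1836, 0.1660], E[r] = 2.1699, γ^t·E[r] = 1.757637, running G = 5.281074
t=3: π = [0.1687, 0.1479, 0.1663, 0.1667, 0.1833, 0.1670], E[r] = 2.1758, γ^t·E[r] = 1.586145, running G = 6.867219
t=4: π = [0.1688, 0.1479, 0.1667, 0.1669, 0.1828, 0.1669], E[r] = 2.1781, γ^t·E[r] = 1.429072, running G = 8.296291
t=5: π = [0.1687, 0.1479, 0.1667, 0.1669, 0.1828, 0.1670], E[r] = 2.1781, γ^t·E[r] = 1.286174, running G = 9.582464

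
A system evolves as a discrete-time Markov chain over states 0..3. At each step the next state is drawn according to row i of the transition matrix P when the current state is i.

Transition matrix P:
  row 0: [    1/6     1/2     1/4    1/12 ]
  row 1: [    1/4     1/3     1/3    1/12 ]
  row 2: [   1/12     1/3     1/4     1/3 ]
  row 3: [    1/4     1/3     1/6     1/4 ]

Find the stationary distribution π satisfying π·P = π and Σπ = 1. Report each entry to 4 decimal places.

π = [0.1899, 0.3650, 0.2654, 0.1796]

Balance equations π_j = Σ_i π_i·P[i][j]:
  π_0 = 1/6·π_0 + 1/4·π_1 + 1/12·π_2 + 1/4·π_3
  π_1 = 1/2·π_0 + 1/3·π_1 + 1/3·π_2 + 1/3·π_3
  π_2 = 1/4·π_0 + 1/3·π_1 + 1/4·π_2 + 1/6·π_3
  normalize: π_0 + π_1 + π_2 + π_3 = 1
Solving the linear system gives exactly π = [83/437, 319/874, 116/437, 157/874].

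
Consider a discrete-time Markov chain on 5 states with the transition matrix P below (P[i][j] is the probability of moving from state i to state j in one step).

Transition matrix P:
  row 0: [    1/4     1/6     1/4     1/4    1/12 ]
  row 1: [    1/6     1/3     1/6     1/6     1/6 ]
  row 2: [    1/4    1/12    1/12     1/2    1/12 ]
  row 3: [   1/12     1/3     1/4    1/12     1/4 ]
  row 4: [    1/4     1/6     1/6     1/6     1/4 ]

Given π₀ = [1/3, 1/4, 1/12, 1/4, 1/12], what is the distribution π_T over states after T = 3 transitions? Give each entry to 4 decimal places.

t=0: π = [0.3333, 0.2500, 0.0833, 0.2500, 0.0833]
t=1: π = [0.1875, 0.2431, 0.2083, 0.2014, 0.1597]
t=2: π = [0.1962, 0.2234, 0.1817, 0.2350, 0.1638]
t=3: π = [0.1922, 0.2279, 0.1875, 0.2240, 0.1684]

π = [0.1922, 0.2279, 0.1875, 0.2240, 0.1684]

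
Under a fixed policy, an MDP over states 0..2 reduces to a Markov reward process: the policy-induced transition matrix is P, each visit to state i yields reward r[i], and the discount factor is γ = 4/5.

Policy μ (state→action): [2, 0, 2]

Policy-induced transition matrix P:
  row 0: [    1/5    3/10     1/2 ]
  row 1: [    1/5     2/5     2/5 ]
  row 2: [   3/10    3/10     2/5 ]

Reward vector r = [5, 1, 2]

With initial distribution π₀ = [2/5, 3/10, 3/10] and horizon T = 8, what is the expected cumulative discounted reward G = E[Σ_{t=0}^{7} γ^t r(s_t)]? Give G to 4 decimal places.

G = 10.4435

t=0: π = [0.4000, 0.3000, 0.3000], E[r] = 2.9000, γ^t·E[r] = 2.900000, running G = 2.900000
t=1: π = [0.2300, 0.3300, 0.4400], E[r] = 2.3600, γ^t·E[r] = 1.888000, running G = 4.788000
t=2: π = [0.2440, 0.3330, 0.4230], E[r] = 2.3990, γ^t·E[r] = 1.535360, running G = 6.323360
t=3: π = [0.2423, 0.3333, 0.4244], E[r] = 2.3936, γ^t·E[r] = 1.225523, running G = 7.548883
t=4: π = [0.2424, 0.3333, 0.4242], E[r] = 2.3940, γ^t·E[r] = 0.980578, running G = 8.529462
t=5: π = [0.2424, 0.3333, 0.4242], E[r] = 2.3939, γ^t·E[r] = 0.784445, running G = 9.313906
t=6: π = [0.2424, 0.3333, 0.4242], E[r] = 2.3939, γ^t·E[r] = 0.627557, running G = 9.941463
t=7: π = [0.2424, 0.3333, 0.4242], E[r] = 2.3939, γ^t·E[r] = 0.502045, running G = 10.443509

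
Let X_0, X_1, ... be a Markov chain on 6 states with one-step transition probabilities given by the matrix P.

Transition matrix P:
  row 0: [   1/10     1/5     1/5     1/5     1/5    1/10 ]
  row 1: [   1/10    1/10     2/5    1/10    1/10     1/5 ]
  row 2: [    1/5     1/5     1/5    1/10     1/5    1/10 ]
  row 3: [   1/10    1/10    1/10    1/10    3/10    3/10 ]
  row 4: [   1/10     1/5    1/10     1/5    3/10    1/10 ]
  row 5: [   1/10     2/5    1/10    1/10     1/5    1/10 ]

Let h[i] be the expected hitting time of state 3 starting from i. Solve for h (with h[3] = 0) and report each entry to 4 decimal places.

First-step conditioning: h[3] = 0; for i ≠ 3, h[i] = 1 + Σ_k P[i][k]·h[k].
  h[0] = 1 + 1/10·h[0] + 1/5·h[1] + 1/5·h[2] + 1/5·h[4] + 1/10·h[5]
  h[1] = 1 + 1/10·h[0] + 1/10·h[1] + 2/5·h[2] + 1/10·h[4] + 1/5·h[5]
  h[2] = 1 + 1/5·h[0] + 1/5·h[1] + 1/5·h[2] + 1/5·h[4] + 1/10·h[5]
  h[4] = 1 + 1/10·h[0] + 1/5·h[1] + 1/10·h[2] + 3/10·h[4] + 1/10·h[5]
  h[5] = 1 + 1/10·h[0] + 2/5·h[1] + 1/10·h[2] + 1/5·h[4] + 1/10·h[5]
Solving the 5×5 linear system over states ≠ 3 gives exactly h = [97200/14261, 108910/14261, 106920/14261, 0, 96120/14261, 8330/1097] (h[3] = 0 is the target).

h = [6.8158, 7.6369, 7.4974, 0.0000, 6.7401, 7.5934]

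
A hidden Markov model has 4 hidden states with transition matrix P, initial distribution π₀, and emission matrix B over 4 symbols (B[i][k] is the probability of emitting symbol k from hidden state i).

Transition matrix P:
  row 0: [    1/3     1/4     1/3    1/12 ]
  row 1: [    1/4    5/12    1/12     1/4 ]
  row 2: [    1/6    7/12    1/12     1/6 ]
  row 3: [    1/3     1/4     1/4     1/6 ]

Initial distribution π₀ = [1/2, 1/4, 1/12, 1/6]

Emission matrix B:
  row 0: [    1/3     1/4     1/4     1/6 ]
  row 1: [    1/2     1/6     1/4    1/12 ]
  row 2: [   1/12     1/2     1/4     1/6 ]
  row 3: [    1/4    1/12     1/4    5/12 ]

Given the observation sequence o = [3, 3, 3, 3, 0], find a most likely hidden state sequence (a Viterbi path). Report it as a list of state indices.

path = [3, 3, 0, 2, 1]

t=0: δ = [8.333e-02, 2.083e-02, 1.389e-02, 6.944e-02]  (obs o_0=3)
t=1: δ = [4.630e-03, 1.736e-03, 4.630e-03, 4.823e-03]  ψ = [0, 0, 0, 3]  (obs o_1=3)
t=2: δ = [2.679e-04, 2.251e-04, 2.572e-04, 3.349e-04]  ψ = [3, 2, 0, 3]  (obs o_2=3)
t=3: δ = [1.861e-05, 1.250e-05, 1.488e-05, 2.344e-05]  ψ = [3, 2, 0, 1]  (obs o_3=3)
t=4: δ = [2.605e-06, 4.341e-06, 5.168e-07, 9.768e-07]  ψ = [3, 2, 0, 3]  (obs o_4=0)
backtrack: best end state = 1; path = [3, 3, 0, 2, 1]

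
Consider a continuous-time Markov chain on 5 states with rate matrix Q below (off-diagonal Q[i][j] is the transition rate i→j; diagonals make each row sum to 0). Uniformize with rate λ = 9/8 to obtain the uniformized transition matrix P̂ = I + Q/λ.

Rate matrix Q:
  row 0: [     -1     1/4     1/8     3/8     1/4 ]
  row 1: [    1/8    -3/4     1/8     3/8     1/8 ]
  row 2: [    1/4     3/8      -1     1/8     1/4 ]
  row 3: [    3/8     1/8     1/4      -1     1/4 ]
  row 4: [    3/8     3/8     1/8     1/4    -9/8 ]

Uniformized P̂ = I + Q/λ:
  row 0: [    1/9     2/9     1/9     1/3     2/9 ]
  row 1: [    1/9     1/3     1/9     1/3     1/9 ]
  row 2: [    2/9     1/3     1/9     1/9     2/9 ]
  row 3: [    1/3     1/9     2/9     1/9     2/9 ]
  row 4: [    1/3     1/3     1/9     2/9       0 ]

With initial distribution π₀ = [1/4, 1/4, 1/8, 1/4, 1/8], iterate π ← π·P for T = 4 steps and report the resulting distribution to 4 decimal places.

t=0: π = [0.2500, 0.2500, 0.1250, 0.2500, 0.1250]
t=1: π = [0.2083, 0.2500, 0.1389, 0.2361, 0.1667]
t=2: π = [0.2160, 0.2577, 0.1373, 0.2315, 0.1574]
t=3: π = [0.2128, 0.2579, 0.1368, 0.2339, 0.1586]
t=4: π = [0.2135, 0.2577, 0.1371, 0.2333, 0.1583]

π = [0.2135, 0.2577, 0.1371, 0.2333, 0.1583]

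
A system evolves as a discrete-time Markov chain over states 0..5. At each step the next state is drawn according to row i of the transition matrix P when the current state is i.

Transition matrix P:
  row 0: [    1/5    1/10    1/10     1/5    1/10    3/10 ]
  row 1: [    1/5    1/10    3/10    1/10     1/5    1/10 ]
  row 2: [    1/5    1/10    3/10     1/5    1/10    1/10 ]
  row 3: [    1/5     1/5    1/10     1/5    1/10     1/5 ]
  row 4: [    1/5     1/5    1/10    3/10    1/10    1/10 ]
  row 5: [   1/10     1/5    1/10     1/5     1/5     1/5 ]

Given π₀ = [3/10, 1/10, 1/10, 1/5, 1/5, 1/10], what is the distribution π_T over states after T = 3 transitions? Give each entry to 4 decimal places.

t=0: π = [0.3000, 0.1000, 0.1000, 0.2000, 0.2000, 0.1000]
t=1: π = [0.1900, 0.1500, 0.1400, 0.2100, 0.1200, 0.1900]
t=2: π = [0.1810, 0.1520, 0.1580, 0.1970, 0.1340, 0.1780]
t=3: π = [0.1822, 0.1509, 0.1620, 0.1982, 0.1330, 0.1737]

π = [0.1822, 0.1509, 0.1620, 0.1982, 0.1330, 0.1737]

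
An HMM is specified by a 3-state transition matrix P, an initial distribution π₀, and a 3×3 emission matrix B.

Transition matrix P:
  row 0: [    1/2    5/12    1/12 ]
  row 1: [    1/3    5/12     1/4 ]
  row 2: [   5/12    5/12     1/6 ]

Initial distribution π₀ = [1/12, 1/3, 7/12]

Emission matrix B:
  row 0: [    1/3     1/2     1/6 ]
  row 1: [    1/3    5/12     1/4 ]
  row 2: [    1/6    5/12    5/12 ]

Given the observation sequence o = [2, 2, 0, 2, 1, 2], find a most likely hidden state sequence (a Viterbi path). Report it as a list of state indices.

t=0: δ = [1.389e-02, 8.333e-02, 2.431e-01]  (obs o_0=2)
t=1: δ = [1.688e-02, 2.532e-02, 1.688e-02]  ψ = [2, 2, 2]  (obs o_1=2)
t=2: δ = [2.813e-03, 3.516e-03, 1.055e-03]  ψ = [0, 1, 1]  (obs o_2=0)
t=3: δ = [2.344e-04, 3.663e-04, 3.663e-04]  ψ = [0, 1, 1]  (obs o_3=2)
t=4: δ = [7.631e-05, 6.359e-05, 3.816e-05]  ψ = [2, 1, 1]  (obs o_4=1)
t=5: δ = [6.359e-06, 7.949e-06, 6.624e-06]  ψ = [0, 0, 1]  (obs o_5=2)
backtrack: best end state = 1; path = [2, 1, 1, 2, 0, 1]

path = [2, 1, 1, 2, 0, 1]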